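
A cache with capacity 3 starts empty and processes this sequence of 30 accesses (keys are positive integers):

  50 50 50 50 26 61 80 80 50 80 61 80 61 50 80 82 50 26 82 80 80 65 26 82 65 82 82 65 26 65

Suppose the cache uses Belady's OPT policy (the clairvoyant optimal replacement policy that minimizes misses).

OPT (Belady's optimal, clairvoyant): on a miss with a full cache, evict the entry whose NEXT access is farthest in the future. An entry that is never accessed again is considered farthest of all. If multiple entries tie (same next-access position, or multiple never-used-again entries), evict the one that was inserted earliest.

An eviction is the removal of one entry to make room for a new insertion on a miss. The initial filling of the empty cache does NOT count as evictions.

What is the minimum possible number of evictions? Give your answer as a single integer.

Answer: 4

Derivation:
OPT (Belady) simulation (capacity=3):
  1. access 50: MISS. Cache: [50]
  2. access 50: HIT. Next use of 50: step 3. Cache: [50]
  3. access 50: HIT. Next use of 50: step 4. Cache: [50]
  4. access 50: HIT. Next use of 50: step 9. Cache: [50]
  5. access 26: MISS. Cache: [50 26]
  6. access 61: MISS. Cache: [50 26 61]
  7. access 80: MISS, evict 26 (next use: step 18). Cache: [50 61 80]
  8. access 80: HIT. Next use of 80: step 10. Cache: [50 61 80]
  9. access 50: HIT. Next use of 50: step 14. Cache: [50 61 80]
  10. access 80: HIT. Next use of 80: step 12. Cache: [50 61 80]
  11. access 61: HIT. Next use of 61: step 13. Cache: [50 61 80]
  12. access 80: HIT. Next use of 80: step 15. Cache: [50 61 80]
  13. access 61: HIT. Next use of 61: never. Cache: [50 61 80]
  14. access 50: HIT. Next use of 50: step 17. Cache: [50 61 80]
  15. access 80: HIT. Next use of 80: step 20. Cache: [50 61 80]
  16. access 82: MISS, evict 61 (next use: never). Cache: [50 80 82]
  17. access 50: HIT. Next use of 50: never. Cache: [50 80 82]
  18. access 26: MISS, evict 50 (next use: never). Cache: [80 82 26]
  19. access 82: HIT. Next use of 82: step 24. Cache: [80 82 26]
  20. access 80: HIT. Next use of 80: step 21. Cache: [80 82 26]
  21. access 80: HIT. Next use of 80: never. Cache: [80 82 26]
  22. access 65: MISS, evict 80 (next use: never). Cache: [82 26 65]
  23. access 26: HIT. Next use of 26: step 29. Cache: [82 26 65]
  24. access 82: HIT. Next use of 82: step 26. Cache: [82 26 65]
  25. access 65: HIT. Next use of 65: step 28. Cache: [82 26 65]
  26. access 82: HIT. Next use of 82: step 27. Cache: [82 26 65]
  27. access 82: HIT. Next use of 82: never. Cache: [82 26 65]
  28. access 65: HIT. Next use of 65: step 30. Cache: [82 26 65]
  29. access 26: HIT. Next use of 26: never. Cache: [82 26 65]
  30. access 65: HIT. Next use of 65: never. Cache: [82 26 65]
Total: 23 hits, 7 misses, 4 evictions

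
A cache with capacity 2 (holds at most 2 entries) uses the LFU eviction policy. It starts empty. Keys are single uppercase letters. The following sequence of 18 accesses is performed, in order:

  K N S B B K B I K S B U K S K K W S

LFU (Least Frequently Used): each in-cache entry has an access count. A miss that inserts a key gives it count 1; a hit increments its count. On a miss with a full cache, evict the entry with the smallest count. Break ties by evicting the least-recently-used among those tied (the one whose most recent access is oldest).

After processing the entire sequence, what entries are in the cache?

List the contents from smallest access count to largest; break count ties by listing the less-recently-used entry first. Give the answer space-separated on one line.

Answer: S B

Derivation:
LFU simulation (capacity=2):
  1. access K: MISS. Cache: [K(c=1)]
  2. access N: MISS. Cache: [K(c=1) N(c=1)]
  3. access S: MISS, evict K(c=1). Cache: [N(c=1) S(c=1)]
  4. access B: MISS, evict N(c=1). Cache: [S(c=1) B(c=1)]
  5. access B: HIT, count now 2. Cache: [S(c=1) B(c=2)]
  6. access K: MISS, evict S(c=1). Cache: [K(c=1) B(c=2)]
  7. access B: HIT, count now 3. Cache: [K(c=1) B(c=3)]
  8. access I: MISS, evict K(c=1). Cache: [I(c=1) B(c=3)]
  9. access K: MISS, evict I(c=1). Cache: [K(c=1) B(c=3)]
  10. access S: MISS, evict K(c=1). Cache: [S(c=1) B(c=3)]
  11. access B: HIT, count now 4. Cache: [S(c=1) B(c=4)]
  12. access U: MISS, evict S(c=1). Cache: [U(c=1) B(c=4)]
  13. access K: MISS, evict U(c=1). Cache: [K(c=1) B(c=4)]
  14. access S: MISS, evict K(c=1). Cache: [S(c=1) B(c=4)]
  15. access K: MISS, evict S(c=1). Cache: [K(c=1) B(c=4)]
  16. access K: HIT, count now 2. Cache: [K(c=2) B(c=4)]
  17. access W: MISS, evict K(c=2). Cache: [W(c=1) B(c=4)]
  18. access S: MISS, evict W(c=1). Cache: [S(c=1) B(c=4)]
Total: 4 hits, 14 misses, 12 evictions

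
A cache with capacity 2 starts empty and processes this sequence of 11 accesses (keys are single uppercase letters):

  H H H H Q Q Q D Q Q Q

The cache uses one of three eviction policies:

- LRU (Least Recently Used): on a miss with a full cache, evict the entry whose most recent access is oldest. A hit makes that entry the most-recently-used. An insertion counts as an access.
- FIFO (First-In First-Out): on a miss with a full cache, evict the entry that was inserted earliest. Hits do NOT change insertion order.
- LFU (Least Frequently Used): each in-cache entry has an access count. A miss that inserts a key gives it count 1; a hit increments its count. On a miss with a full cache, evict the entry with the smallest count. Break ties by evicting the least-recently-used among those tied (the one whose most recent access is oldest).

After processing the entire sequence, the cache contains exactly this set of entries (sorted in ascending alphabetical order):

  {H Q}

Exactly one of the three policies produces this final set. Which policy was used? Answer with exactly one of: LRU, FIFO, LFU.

Simulating under each policy and comparing final sets:
  LRU: final set = {D Q} -> differs
  FIFO: final set = {D Q} -> differs
  LFU: final set = {H Q} -> MATCHES target
Only LFU produces the target set.

Answer: LFU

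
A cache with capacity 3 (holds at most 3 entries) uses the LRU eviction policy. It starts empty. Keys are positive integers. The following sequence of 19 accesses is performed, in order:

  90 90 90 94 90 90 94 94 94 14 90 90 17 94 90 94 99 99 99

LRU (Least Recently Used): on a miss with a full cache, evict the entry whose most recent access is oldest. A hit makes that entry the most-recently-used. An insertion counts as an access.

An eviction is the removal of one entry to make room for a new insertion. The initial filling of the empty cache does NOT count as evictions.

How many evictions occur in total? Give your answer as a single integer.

Answer: 3

Derivation:
LRU simulation (capacity=3):
  1. access 90: MISS. Cache (LRU->MRU): [90]
  2. access 90: HIT. Cache (LRU->MRU): [90]
  3. access 90: HIT. Cache (LRU->MRU): [90]
  4. access 94: MISS. Cache (LRU->MRU): [90 94]
  5. access 90: HIT. Cache (LRU->MRU): [94 90]
  6. access 90: HIT. Cache (LRU->MRU): [94 90]
  7. access 94: HIT. Cache (LRU->MRU): [90 94]
  8. access 94: HIT. Cache (LRU->MRU): [90 94]
  9. access 94: HIT. Cache (LRU->MRU): [90 94]
  10. access 14: MISS. Cache (LRU->MRU): [90 94 14]
  11. access 90: HIT. Cache (LRU->MRU): [94 14 90]
  12. access 90: HIT. Cache (LRU->MRU): [94 14 90]
  13. access 17: MISS, evict 94. Cache (LRU->MRU): [14 90 17]
  14. access 94: MISS, evict 14. Cache (LRU->MRU): [90 17 94]
  15. access 90: HIT. Cache (LRU->MRU): [17 94 90]
  16. access 94: HIT. Cache (LRU->MRU): [17 90 94]
  17. access 99: MISS, evict 17. Cache (LRU->MRU): [90 94 99]
  18. access 99: HIT. Cache (LRU->MRU): [90 94 99]
  19. access 99: HIT. Cache (LRU->MRU): [90 94 99]
Total: 13 hits, 6 misses, 3 evictions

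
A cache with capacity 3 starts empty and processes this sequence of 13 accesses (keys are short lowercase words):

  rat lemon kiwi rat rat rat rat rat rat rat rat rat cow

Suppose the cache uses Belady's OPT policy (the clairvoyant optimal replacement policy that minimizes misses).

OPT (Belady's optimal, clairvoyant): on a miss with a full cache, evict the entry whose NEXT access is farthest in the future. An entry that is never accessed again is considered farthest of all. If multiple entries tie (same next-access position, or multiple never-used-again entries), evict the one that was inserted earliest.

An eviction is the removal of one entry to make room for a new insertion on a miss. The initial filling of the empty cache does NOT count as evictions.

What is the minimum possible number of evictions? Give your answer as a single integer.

OPT (Belady) simulation (capacity=3):
  1. access rat: MISS. Cache: [rat]
  2. access lemon: MISS. Cache: [rat lemon]
  3. access kiwi: MISS. Cache: [rat lemon kiwi]
  4. access rat: HIT. Next use of rat: step 5. Cache: [rat lemon kiwi]
  5. access rat: HIT. Next use of rat: step 6. Cache: [rat lemon kiwi]
  6. access rat: HIT. Next use of rat: step 7. Cache: [rat lemon kiwi]
  7. access rat: HIT. Next use of rat: step 8. Cache: [rat lemon kiwi]
  8. access rat: HIT. Next use of rat: step 9. Cache: [rat lemon kiwi]
  9. access rat: HIT. Next use of rat: step 10. Cache: [rat lemon kiwi]
  10. access rat: HIT. Next use of rat: step 11. Cache: [rat lemon kiwi]
  11. access rat: HIT. Next use of rat: step 12. Cache: [rat lemon kiwi]
  12. access rat: HIT. Next use of rat: never. Cache: [rat lemon kiwi]
  13. access cow: MISS, evict rat (next use: never). Cache: [lemon kiwi cow]
Total: 9 hits, 4 misses, 1 evictions

Answer: 1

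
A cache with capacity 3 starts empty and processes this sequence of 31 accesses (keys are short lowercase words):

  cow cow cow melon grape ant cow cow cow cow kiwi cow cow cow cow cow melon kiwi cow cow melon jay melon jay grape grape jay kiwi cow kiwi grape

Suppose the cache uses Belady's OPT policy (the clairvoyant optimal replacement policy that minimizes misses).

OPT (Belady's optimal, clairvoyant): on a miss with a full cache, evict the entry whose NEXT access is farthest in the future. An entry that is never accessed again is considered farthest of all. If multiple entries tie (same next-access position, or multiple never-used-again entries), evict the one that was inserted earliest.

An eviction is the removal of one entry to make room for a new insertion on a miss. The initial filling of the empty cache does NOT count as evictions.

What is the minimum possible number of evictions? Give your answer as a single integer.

OPT (Belady) simulation (capacity=3):
  1. access cow: MISS. Cache: [cow]
  2. access cow: HIT. Next use of cow: step 3. Cache: [cow]
  3. access cow: HIT. Next use of cow: step 7. Cache: [cow]
  4. access melon: MISS. Cache: [cow melon]
  5. access grape: MISS. Cache: [cow melon grape]
  6. access ant: MISS, evict grape (next use: step 25). Cache: [cow melon ant]
  7. access cow: HIT. Next use of cow: step 8. Cache: [cow melon ant]
  8. access cow: HIT. Next use of cow: step 9. Cache: [cow melon ant]
  9. access cow: HIT. Next use of cow: step 10. Cache: [cow melon ant]
  10. access cow: HIT. Next use of cow: step 12. Cache: [cow melon ant]
  11. access kiwi: MISS, evict ant (next use: never). Cache: [cow melon kiwi]
  12. access cow: HIT. Next use of cow: step 13. Cache: [cow melon kiwi]
  13. access cow: HIT. Next use of cow: step 14. Cache: [cow melon kiwi]
  14. access cow: HIT. Next use of cow: step 15. Cache: [cow melon kiwi]
  15. access cow: HIT. Next use of cow: step 16. Cache: [cow melon kiwi]
  16. access cow: HIT. Next use of cow: step 19. Cache: [cow melon kiwi]
  17. access melon: HIT. Next use of melon: step 21. Cache: [cow melon kiwi]
  18. access kiwi: HIT. Next use of kiwi: step 28. Cache: [cow melon kiwi]
  19. access cow: HIT. Next use of cow: step 20. Cache: [cow melon kiwi]
  20. access cow: HIT. Next use of cow: step 29. Cache: [cow melon kiwi]
  21. access melon: HIT. Next use of melon: step 23. Cache: [cow melon kiwi]
  22. access jay: MISS, evict cow (next use: step 29). Cache: [melon kiwi jay]
  23. access melon: HIT. Next use of melon: never. Cache: [melon kiwi jay]
  24. access jay: HIT. Next use of jay: step 27. Cache: [melon kiwi jay]
  25. access grape: MISS, evict melon (next use: never). Cache: [kiwi jay grape]
  26. access grape: HIT. Next use of grape: step 31. Cache: [kiwi jay grape]
  27. access jay: HIT. Next use of jay: never. Cache: [kiwi jay grape]
  28. access kiwi: HIT. Next use of kiwi: step 30. Cache: [kiwi jay grape]
  29. access cow: MISS, evict jay (next use: never). Cache: [kiwi grape cow]
  30. access kiwi: HIT. Next use of kiwi: never. Cache: [kiwi grape cow]
  31. access grape: HIT. Next use of grape: never. Cache: [kiwi grape cow]
Total: 23 hits, 8 misses, 5 evictions

Answer: 5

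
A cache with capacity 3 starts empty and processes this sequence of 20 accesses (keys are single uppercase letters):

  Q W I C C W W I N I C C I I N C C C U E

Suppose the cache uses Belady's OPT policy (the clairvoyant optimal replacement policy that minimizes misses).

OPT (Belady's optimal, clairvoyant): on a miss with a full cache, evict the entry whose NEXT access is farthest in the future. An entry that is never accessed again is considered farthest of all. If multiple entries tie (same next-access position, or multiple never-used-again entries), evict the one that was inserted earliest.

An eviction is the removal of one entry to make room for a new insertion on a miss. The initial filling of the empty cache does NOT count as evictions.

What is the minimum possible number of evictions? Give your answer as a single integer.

OPT (Belady) simulation (capacity=3):
  1. access Q: MISS. Cache: [Q]
  2. access W: MISS. Cache: [Q W]
  3. access I: MISS. Cache: [Q W I]
  4. access C: MISS, evict Q (next use: never). Cache: [W I C]
  5. access C: HIT. Next use of C: step 11. Cache: [W I C]
  6. access W: HIT. Next use of W: step 7. Cache: [W I C]
  7. access W: HIT. Next use of W: never. Cache: [W I C]
  8. access I: HIT. Next use of I: step 10. Cache: [W I C]
  9. access N: MISS, evict W (next use: never). Cache: [I C N]
  10. access I: HIT. Next use of I: step 13. Cache: [I C N]
  11. access C: HIT. Next use of C: step 12. Cache: [I C N]
  12. access C: HIT. Next use of C: step 16. Cache: [I C N]
  13. access I: HIT. Next use of I: step 14. Cache: [I C N]
  14. access I: HIT. Next use of I: never. Cache: [I C N]
  15. access N: HIT. Next use of N: never. Cache: [I C N]
  16. access C: HIT. Next use of C: step 17. Cache: [I C N]
  17. access C: HIT. Next use of C: step 18. Cache: [I C N]
  18. access C: HIT. Next use of C: never. Cache: [I C N]
  19. access U: MISS, evict I (next use: never). Cache: [C N U]
  20. access E: MISS, evict C (next use: never). Cache: [N U E]
Total: 13 hits, 7 misses, 4 evictions

Answer: 4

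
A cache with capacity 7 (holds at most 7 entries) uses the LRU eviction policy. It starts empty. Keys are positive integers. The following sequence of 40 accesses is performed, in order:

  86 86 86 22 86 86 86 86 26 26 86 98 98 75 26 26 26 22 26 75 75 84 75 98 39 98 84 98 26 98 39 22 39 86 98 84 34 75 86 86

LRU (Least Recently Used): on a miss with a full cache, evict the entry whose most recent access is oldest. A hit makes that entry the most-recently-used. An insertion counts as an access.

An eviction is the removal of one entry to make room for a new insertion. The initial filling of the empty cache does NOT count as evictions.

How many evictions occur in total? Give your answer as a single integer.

LRU simulation (capacity=7):
  1. access 86: MISS. Cache (LRU->MRU): [86]
  2. access 86: HIT. Cache (LRU->MRU): [86]
  3. access 86: HIT. Cache (LRU->MRU): [86]
  4. access 22: MISS. Cache (LRU->MRU): [86 22]
  5. access 86: HIT. Cache (LRU->MRU): [22 86]
  6. access 86: HIT. Cache (LRU->MRU): [22 86]
  7. access 86: HIT. Cache (LRU->MRU): [22 86]
  8. access 86: HIT. Cache (LRU->MRU): [22 86]
  9. access 26: MISS. Cache (LRU->MRU): [22 86 26]
  10. access 26: HIT. Cache (LRU->MRU): [22 86 26]
  11. access 86: HIT. Cache (LRU->MRU): [22 26 86]
  12. access 98: MISS. Cache (LRU->MRU): [22 26 86 98]
  13. access 98: HIT. Cache (LRU->MRU): [22 26 86 98]
  14. access 75: MISS. Cache (LRU->MRU): [22 26 86 98 75]
  15. access 26: HIT. Cache (LRU->MRU): [22 86 98 75 26]
  16. access 26: HIT. Cache (LRU->MRU): [22 86 98 75 26]
  17. access 26: HIT. Cache (LRU->MRU): [22 86 98 75 26]
  18. access 22: HIT. Cache (LRU->MRU): [86 98 75 26 22]
  19. access 26: HIT. Cache (LRU->MRU): [86 98 75 22 26]
  20. access 75: HIT. Cache (LRU->MRU): [86 98 22 26 75]
  21. access 75: HIT. Cache (LRU->MRU): [86 98 22 26 75]
  22. access 84: MISS. Cache (LRU->MRU): [86 98 22 26 75 84]
  23. access 75: HIT. Cache (LRU->MRU): [86 98 22 26 84 75]
  24. access 98: HIT. Cache (LRU->MRU): [86 22 26 84 75 98]
  25. access 39: MISS. Cache (LRU->MRU): [86 22 26 84 75 98 39]
  26. access 98: HIT. Cache (LRU->MRU): [86 22 26 84 75 39 98]
  27. access 84: HIT. Cache (LRU->MRU): [86 22 26 75 39 98 84]
  28. access 98: HIT. Cache (LRU->MRU): [86 22 26 75 39 84 98]
  29. access 26: HIT. Cache (LRU->MRU): [86 22 75 39 84 98 26]
  30. access 98: HIT. Cache (LRU->MRU): [86 22 75 39 84 26 98]
  31. access 39: HIT. Cache (LRU->MRU): [86 22 75 84 26 98 39]
  32. access 22: HIT. Cache (LRU->MRU): [86 75 84 26 98 39 22]
  33. access 39: HIT. Cache (LRU->MRU): [86 75 84 26 98 22 39]
  34. access 86: HIT. Cache (LRU->MRU): [75 84 26 98 22 39 86]
  35. access 98: HIT. Cache (LRU->MRU): [75 84 26 22 39 86 98]
  36. access 84: HIT. Cache (LRU->MRU): [75 26 22 39 86 98 84]
  37. access 34: MISS, evict 75. Cache (LRU->MRU): [26 22 39 86 98 84 34]
  38. access 75: MISS, evict 26. Cache (LRU->MRU): [22 39 86 98 84 34 75]
  39. access 86: HIT. Cache (LRU->MRU): [22 39 98 84 34 75 86]
  40. access 86: HIT. Cache (LRU->MRU): [22 39 98 84 34 75 86]
Total: 31 hits, 9 misses, 2 evictions

Answer: 2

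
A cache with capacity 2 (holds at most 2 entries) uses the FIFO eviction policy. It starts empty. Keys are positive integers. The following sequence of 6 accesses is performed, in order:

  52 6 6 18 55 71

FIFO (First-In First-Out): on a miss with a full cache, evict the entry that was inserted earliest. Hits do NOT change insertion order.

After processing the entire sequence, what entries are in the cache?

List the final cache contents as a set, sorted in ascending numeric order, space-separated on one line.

FIFO simulation (capacity=2):
  1. access 52: MISS. Cache (old->new): [52]
  2. access 6: MISS. Cache (old->new): [52 6]
  3. access 6: HIT. Cache (old->new): [52 6]
  4. access 18: MISS, evict 52. Cache (old->new): [6 18]
  5. access 55: MISS, evict 6. Cache (old->new): [18 55]
  6. access 71: MISS, evict 18. Cache (old->new): [55 71]
Total: 1 hits, 5 misses, 3 evictions

Answer: 55 71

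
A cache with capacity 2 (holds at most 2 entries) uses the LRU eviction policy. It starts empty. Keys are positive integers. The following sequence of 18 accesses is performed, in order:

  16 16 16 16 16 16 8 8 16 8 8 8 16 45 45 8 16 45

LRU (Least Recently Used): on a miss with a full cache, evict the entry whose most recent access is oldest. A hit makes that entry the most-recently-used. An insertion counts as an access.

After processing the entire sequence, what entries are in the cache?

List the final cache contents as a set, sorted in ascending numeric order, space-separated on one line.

LRU simulation (capacity=2):
  1. access 16: MISS. Cache (LRU->MRU): [16]
  2. access 16: HIT. Cache (LRU->MRU): [16]
  3. access 16: HIT. Cache (LRU->MRU): [16]
  4. access 16: HIT. Cache (LRU->MRU): [16]
  5. access 16: HIT. Cache (LRU->MRU): [16]
  6. access 16: HIT. Cache (LRU->MRU): [16]
  7. access 8: MISS. Cache (LRU->MRU): [16 8]
  8. access 8: HIT. Cache (LRU->MRU): [16 8]
  9. access 16: HIT. Cache (LRU->MRU): [8 16]
  10. access 8: HIT. Cache (LRU->MRU): [16 8]
  11. access 8: HIT. Cache (LRU->MRU): [16 8]
  12. access 8: HIT. Cache (LRU->MRU): [16 8]
  13. access 16: HIT. Cache (LRU->MRU): [8 16]
  14. access 45: MISS, evict 8. Cache (LRU->MRU): [16 45]
  15. access 45: HIT. Cache (LRU->MRU): [16 45]
  16. access 8: MISS, evict 16. Cache (LRU->MRU): [45 8]
  17. access 16: MISS, evict 45. Cache (LRU->MRU): [8 16]
  18. access 45: MISS, evict 8. Cache (LRU->MRU): [16 45]
Total: 12 hits, 6 misses, 4 evictions

Answer: 16 45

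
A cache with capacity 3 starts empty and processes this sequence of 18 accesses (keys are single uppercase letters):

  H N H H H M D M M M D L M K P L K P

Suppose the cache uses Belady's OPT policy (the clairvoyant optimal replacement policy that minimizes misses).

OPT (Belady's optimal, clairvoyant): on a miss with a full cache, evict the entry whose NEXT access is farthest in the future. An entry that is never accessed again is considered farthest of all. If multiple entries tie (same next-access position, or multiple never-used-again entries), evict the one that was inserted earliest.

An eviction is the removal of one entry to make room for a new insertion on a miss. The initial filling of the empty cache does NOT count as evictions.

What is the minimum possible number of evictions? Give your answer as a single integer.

Answer: 4

Derivation:
OPT (Belady) simulation (capacity=3):
  1. access H: MISS. Cache: [H]
  2. access N: MISS. Cache: [H N]
  3. access H: HIT. Next use of H: step 4. Cache: [H N]
  4. access H: HIT. Next use of H: step 5. Cache: [H N]
  5. access H: HIT. Next use of H: never. Cache: [H N]
  6. access M: MISS. Cache: [H N M]
  7. access D: MISS, evict H (next use: never). Cache: [N M D]
  8. access M: HIT. Next use of M: step 9. Cache: [N M D]
  9. access M: HIT. Next use of M: step 10. Cache: [N M D]
  10. access M: HIT. Next use of M: step 13. Cache: [N M D]
  11. access D: HIT. Next use of D: never. Cache: [N M D]
  12. access L: MISS, evict N (next use: never). Cache: [M D L]
  13. access M: HIT. Next use of M: never. Cache: [M D L]
  14. access K: MISS, evict M (next use: never). Cache: [D L K]
  15. access P: MISS, evict D (next use: never). Cache: [L K P]
  16. access L: HIT. Next use of L: never. Cache: [L K P]
  17. access K: HIT. Next use of K: never. Cache: [L K P]
  18. access P: HIT. Next use of P: never. Cache: [L K P]
Total: 11 hits, 7 misses, 4 evictions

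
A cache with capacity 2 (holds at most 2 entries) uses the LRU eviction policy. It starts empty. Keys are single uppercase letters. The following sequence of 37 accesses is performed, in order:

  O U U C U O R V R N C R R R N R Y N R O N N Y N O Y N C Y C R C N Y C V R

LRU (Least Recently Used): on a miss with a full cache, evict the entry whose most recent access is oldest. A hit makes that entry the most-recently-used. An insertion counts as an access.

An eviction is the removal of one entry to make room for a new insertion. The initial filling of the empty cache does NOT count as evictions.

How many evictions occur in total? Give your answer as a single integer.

Answer: 25

Derivation:
LRU simulation (capacity=2):
  1. access O: MISS. Cache (LRU->MRU): [O]
  2. access U: MISS. Cache (LRU->MRU): [O U]
  3. access U: HIT. Cache (LRU->MRU): [O U]
  4. access C: MISS, evict O. Cache (LRU->MRU): [U C]
  5. access U: HIT. Cache (LRU->MRU): [C U]
  6. access O: MISS, evict C. Cache (LRU->MRU): [U O]
  7. access R: MISS, evict U. Cache (LRU->MRU): [O R]
  8. access V: MISS, evict O. Cache (LRU->MRU): [R V]
  9. access R: HIT. Cache (LRU->MRU): [V R]
  10. access N: MISS, evict V. Cache (LRU->MRU): [R N]
  11. access C: MISS, evict R. Cache (LRU->MRU): [N C]
  12. access R: MISS, evict N. Cache (LRU->MRU): [C R]
  13. access R: HIT. Cache (LRU->MRU): [C R]
  14. access R: HIT. Cache (LRU->MRU): [C R]
  15. access N: MISS, evict C. Cache (LRU->MRU): [R N]
  16. access R: HIT. Cache (LRU->MRU): [N R]
  17. access Y: MISS, evict N. Cache (LRU->MRU): [R Y]
  18. access N: MISS, evict R. Cache (LRU->MRU): [Y N]
  19. access R: MISS, evict Y. Cache (LRU->MRU): [N R]
  20. access O: MISS, evict N. Cache (LRU->MRU): [R O]
  21. access N: MISS, evict R. Cache (LRU->MRU): [O N]
  22. access N: HIT. Cache (LRU->MRU): [O N]
  23. access Y: MISS, evict O. Cache (LRU->MRU): [N Y]
  24. access N: HIT. Cache (LRU->MRU): [Y N]
  25. access O: MISS, evict Y. Cache (LRU->MRU): [N O]
  26. access Y: MISS, evict N. Cache (LRU->MRU): [O Y]
  27. access N: MISS, evict O. Cache (LRU->MRU): [Y N]
  28. access C: MISS, evict Y. Cache (LRU->MRU): [N C]
  29. access Y: MISS, evict N. Cache (LRU->MRU): [C Y]
  30. access C: HIT. Cache (LRU->MRU): [Y C]
  31. access R: MISS, evict Y. Cache (LRU->MRU): [C R]
  32. access C: HIT. Cache (LRU->MRU): [R C]
  33. access N: MISS, evict R. Cache (LRU->MRU): [C N]
  34. access Y: MISS, evict C. Cache (LRU->MRU): [N Y]
  35. access C: MISS, evict N. Cache (LRU->MRU): [Y C]
  36. access V: MISS, evict Y. Cache (LRU->MRU): [C V]
  37. access R: MISS, evict C. Cache (LRU->MRU): [V R]
Total: 10 hits, 27 misses, 25 evictions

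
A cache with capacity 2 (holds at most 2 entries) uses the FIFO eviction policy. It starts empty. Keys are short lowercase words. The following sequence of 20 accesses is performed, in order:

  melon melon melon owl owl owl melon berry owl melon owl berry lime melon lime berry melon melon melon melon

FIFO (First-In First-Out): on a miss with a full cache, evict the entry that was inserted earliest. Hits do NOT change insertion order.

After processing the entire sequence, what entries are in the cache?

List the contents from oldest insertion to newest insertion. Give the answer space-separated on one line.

FIFO simulation (capacity=2):
  1. access melon: MISS. Cache (old->new): [melon]
  2. access melon: HIT. Cache (old->new): [melon]
  3. access melon: HIT. Cache (old->new): [melon]
  4. access owl: MISS. Cache (old->new): [melon owl]
  5. access owl: HIT. Cache (old->new): [melon owl]
  6. access owl: HIT. Cache (old->new): [melon owl]
  7. access melon: HIT. Cache (old->new): [melon owl]
  8. access berry: MISS, evict melon. Cache (old->new): [owl berry]
  9. access owl: HIT. Cache (old->new): [owl berry]
  10. access melon: MISS, evict owl. Cache (old->new): [berry melon]
  11. access owl: MISS, evict berry. Cache (old->new): [melon owl]
  12. access berry: MISS, evict melon. Cache (old->new): [owl berry]
  13. access lime: MISS, evict owl. Cache (old->new): [berry lime]
  14. access melon: MISS, evict berry. Cache (old->new): [lime melon]
  15. access lime: HIT. Cache (old->new): [lime melon]
  16. access berry: MISS, evict lime. Cache (old->new): [melon berry]
  17. access melon: HIT. Cache (old->new): [melon berry]
  18. access melon: HIT. Cache (old->new): [melon berry]
  19. access melon: HIT. Cache (old->new): [melon berry]
  20. access melon: HIT. Cache (old->new): [melon berry]
Total: 11 hits, 9 misses, 7 evictions

Answer: melon berry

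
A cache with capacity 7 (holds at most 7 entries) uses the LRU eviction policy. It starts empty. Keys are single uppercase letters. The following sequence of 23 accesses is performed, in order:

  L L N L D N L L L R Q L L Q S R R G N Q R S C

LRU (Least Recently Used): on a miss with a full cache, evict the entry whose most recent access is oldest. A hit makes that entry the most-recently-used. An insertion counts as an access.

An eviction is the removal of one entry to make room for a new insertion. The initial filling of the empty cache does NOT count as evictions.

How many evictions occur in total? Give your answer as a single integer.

Answer: 1

Derivation:
LRU simulation (capacity=7):
  1. access L: MISS. Cache (LRU->MRU): [L]
  2. access L: HIT. Cache (LRU->MRU): [L]
  3. access N: MISS. Cache (LRU->MRU): [L N]
  4. access L: HIT. Cache (LRU->MRU): [N L]
  5. access D: MISS. Cache (LRU->MRU): [N L D]
  6. access N: HIT. Cache (LRU->MRU): [L D N]
  7. access L: HIT. Cache (LRU->MRU): [D N L]
  8. access L: HIT. Cache (LRU->MRU): [D N L]
  9. access L: HIT. Cache (LRU->MRU): [D N L]
  10. access R: MISS. Cache (LRU->MRU): [D N L R]
  11. access Q: MISS. Cache (LRU->MRU): [D N L R Q]
  12. access L: HIT. Cache (LRU->MRU): [D N R Q L]
  13. access L: HIT. Cache (LRU->MRU): [D N R Q L]
  14. access Q: HIT. Cache (LRU->MRU): [D N R L Q]
  15. access S: MISS. Cache (LRU->MRU): [D N R L Q S]
  16. access R: HIT. Cache (LRU->MRU): [D N L Q S R]
  17. access R: HIT. Cache (LRU->MRU): [D N L Q S R]
  18. access G: MISS. Cache (LRU->MRU): [D N L Q S R G]
  19. access N: HIT. Cache (LRU->MRU): [D L Q S R G N]
  20. access Q: HIT. Cache (LRU->MRU): [D L S R G N Q]
  21. access R: HIT. Cache (LRU->MRU): [D L S G N Q R]
  22. access S: HIT. Cache (LRU->MRU): [D L G N Q R S]
  23. access C: MISS, evict D. Cache (LRU->MRU): [L G N Q R S C]
Total: 15 hits, 8 misses, 1 evictions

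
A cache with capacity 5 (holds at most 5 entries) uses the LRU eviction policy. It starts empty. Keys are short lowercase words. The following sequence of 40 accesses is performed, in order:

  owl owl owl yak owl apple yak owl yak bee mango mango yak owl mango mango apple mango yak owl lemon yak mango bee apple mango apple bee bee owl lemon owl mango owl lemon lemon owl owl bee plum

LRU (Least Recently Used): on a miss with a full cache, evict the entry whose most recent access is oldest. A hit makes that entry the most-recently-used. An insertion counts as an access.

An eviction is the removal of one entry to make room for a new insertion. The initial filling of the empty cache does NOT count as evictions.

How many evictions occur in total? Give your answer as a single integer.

Answer: 6

Derivation:
LRU simulation (capacity=5):
  1. access owl: MISS. Cache (LRU->MRU): [owl]
  2. access owl: HIT. Cache (LRU->MRU): [owl]
  3. access owl: HIT. Cache (LRU->MRU): [owl]
  4. access yak: MISS. Cache (LRU->MRU): [owl yak]
  5. access owl: HIT. Cache (LRU->MRU): [yak owl]
  6. access apple: MISS. Cache (LRU->MRU): [yak owl apple]
  7. access yak: HIT. Cache (LRU->MRU): [owl apple yak]
  8. access owl: HIT. Cache (LRU->MRU): [apple yak owl]
  9. access yak: HIT. Cache (LRU->MRU): [apple owl yak]
  10. access bee: MISS. Cache (LRU->MRU): [apple owl yak bee]
  11. access mango: MISS. Cache (LRU->MRU): [apple owl yak bee mango]
  12. access mango: HIT. Cache (LRU->MRU): [apple owl yak bee mango]
  13. access yak: HIT. Cache (LRU->MRU): [apple owl bee mango yak]
  14. access owl: HIT. Cache (LRU->MRU): [apple bee mango yak owl]
  15. access mango: HIT. Cache (LRU->MRU): [apple bee yak owl mango]
  16. access mango: HIT. Cache (LRU->MRU): [apple bee yak owl mango]
  17. access apple: HIT. Cache (LRU->MRU): [bee yak owl mango apple]
  18. access mango: HIT. Cache (LRU->MRU): [bee yak owl apple mango]
  19. access yak: HIT. Cache (LRU->MRU): [bee owl apple mango yak]
  20. access owl: HIT. Cache (LRU->MRU): [bee apple mango yak owl]
  21. access lemon: MISS, evict bee. Cache (LRU->MRU): [apple mango yak owl lemon]
  22. access yak: HIT. Cache (LRU->MRU): [apple mango owl lemon yak]
  23. access mango: HIT. Cache (LRU->MRU): [apple owl lemon yak mango]
  24. access bee: MISS, evict apple. Cache (LRU->MRU): [owl lemon yak mango bee]
  25. access apple: MISS, evict owl. Cache (LRU->MRU): [lemon yak mango bee apple]
  26. access mango: HIT. Cache (LRU->MRU): [lemon yak bee apple mango]
  27. access apple: HIT. Cache (LRU->MRU): [lemon yak bee mango apple]
  28. access bee: HIT. Cache (LRU->MRU): [lemon yak mango apple bee]
  29. access bee: HIT. Cache (LRU->MRU): [lemon yak mango apple bee]
  30. access owl: MISS, evict lemon. Cache (LRU->MRU): [yak mango apple bee owl]
  31. access lemon: MISS, evict yak. Cache (LRU->MRU): [mango apple bee owl lemon]
  32. access owl: HIT. Cache (LRU->MRU): [mango apple bee lemon owl]
  33. access mango: HIT. Cache (LRU->MRU): [apple bee lemon owl mango]
  34. access owl: HIT. Cache (LRU->MRU): [apple bee lemon mango owl]
  35. access lemon: HIT. Cache (LRU->MRU): [apple bee mango owl lemon]
  36. access lemon: HIT. Cache (LRU->MRU): [apple bee mango owl lemon]
  37. access owl: HIT. Cache (LRU->MRU): [apple bee mango lemon owl]
  38. access owl: HIT. Cache (LRU->MRU): [apple bee mango lemon owl]
  39. access bee: HIT. Cache (LRU->MRU): [apple mango lemon owl bee]
  40. access plum: MISS, evict apple. Cache (LRU->MRU): [mango lemon owl bee plum]
Total: 29 hits, 11 misses, 6 evictions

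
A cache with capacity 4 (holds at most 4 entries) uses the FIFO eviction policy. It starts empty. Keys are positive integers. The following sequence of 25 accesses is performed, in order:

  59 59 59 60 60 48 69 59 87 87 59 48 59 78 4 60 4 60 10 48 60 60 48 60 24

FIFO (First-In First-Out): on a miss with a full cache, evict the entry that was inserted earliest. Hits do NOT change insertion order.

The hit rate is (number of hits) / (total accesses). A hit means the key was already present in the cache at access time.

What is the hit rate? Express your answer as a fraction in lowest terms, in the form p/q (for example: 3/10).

Answer: 13/25

Derivation:
FIFO simulation (capacity=4):
  1. access 59: MISS. Cache (old->new): [59]
  2. access 59: HIT. Cache (old->new): [59]
  3. access 59: HIT. Cache (old->new): [59]
  4. access 60: MISS. Cache (old->new): [59 60]
  5. access 60: HIT. Cache (old->new): [59 60]
  6. access 48: MISS. Cache (old->new): [59 60 48]
  7. access 69: MISS. Cache (old->new): [59 60 48 69]
  8. access 59: HIT. Cache (old->new): [59 60 48 69]
  9. access 87: MISS, evict 59. Cache (old->new): [60 48 69 87]
  10. access 87: HIT. Cache (old->new): [60 48 69 87]
  11. access 59: MISS, evict 60. Cache (old->new): [48 69 87 59]
  12. access 48: HIT. Cache (old->new): [48 69 87 59]
  13. access 59: HIT. Cache (old->new): [48 69 87 59]
  14. access 78: MISS, evict 48. Cache (old->new): [69 87 59 78]
  15. access 4: MISS, evict 69. Cache (old->new): [87 59 78 4]
  16. access 60: MISS, evict 87. Cache (old->new): [59 78 4 60]
  17. access 4: HIT. Cache (old->new): [59 78 4 60]
  18. access 60: HIT. Cache (old->new): [59 78 4 60]
  19. access 10: MISS, evict 59. Cache (old->new): [78 4 60 10]
  20. access 48: MISS, evict 78. Cache (old->new): [4 60 10 48]
  21. access 60: HIT. Cache (old->new): [4 60 10 48]
  22. access 60: HIT. Cache (old->new): [4 60 10 48]
  23. access 48: HIT. Cache (old->new): [4 60 10 48]
  24. access 60: HIT. Cache (old->new): [4 60 10 48]
  25. access 24: MISS, evict 4. Cache (old->new): [60 10 48 24]
Total: 13 hits, 12 misses, 8 evictions

Hit rate = 13/25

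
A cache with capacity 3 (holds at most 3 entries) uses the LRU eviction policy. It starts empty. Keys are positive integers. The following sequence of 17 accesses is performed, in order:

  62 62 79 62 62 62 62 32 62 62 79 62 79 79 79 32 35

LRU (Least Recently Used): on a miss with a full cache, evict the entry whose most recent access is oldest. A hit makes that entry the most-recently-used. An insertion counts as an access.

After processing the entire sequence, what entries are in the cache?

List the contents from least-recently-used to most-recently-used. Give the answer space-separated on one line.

LRU simulation (capacity=3):
  1. access 62: MISS. Cache (LRU->MRU): [62]
  2. access 62: HIT. Cache (LRU->MRU): [62]
  3. access 79: MISS. Cache (LRU->MRU): [62 79]
  4. access 62: HIT. Cache (LRU->MRU): [79 62]
  5. access 62: HIT. Cache (LRU->MRU): [79 62]
  6. access 62: HIT. Cache (LRU->MRU): [79 62]
  7. access 62: HIT. Cache (LRU->MRU): [79 62]
  8. access 32: MISS. Cache (LRU->MRU): [79 62 32]
  9. access 62: HIT. Cache (LRU->MRU): [79 32 62]
  10. access 62: HIT. Cache (LRU->MRU): [79 32 62]
  11. access 79: HIT. Cache (LRU->MRU): [32 62 79]
  12. access 62: HIT. Cache (LRU->MRU): [32 79 62]
  13. access 79: HIT. Cache (LRU->MRU): [32 62 79]
  14. access 79: HIT. Cache (LRU->MRU): [32 62 79]
  15. access 79: HIT. Cache (LRU->MRU): [32 62 79]
  16. access 32: HIT. Cache (LRU->MRU): [62 79 32]
  17. access 35: MISS, evict 62. Cache (LRU->MRU): [79 32 35]
Total: 13 hits, 4 misses, 1 evictions

Answer: 79 32 35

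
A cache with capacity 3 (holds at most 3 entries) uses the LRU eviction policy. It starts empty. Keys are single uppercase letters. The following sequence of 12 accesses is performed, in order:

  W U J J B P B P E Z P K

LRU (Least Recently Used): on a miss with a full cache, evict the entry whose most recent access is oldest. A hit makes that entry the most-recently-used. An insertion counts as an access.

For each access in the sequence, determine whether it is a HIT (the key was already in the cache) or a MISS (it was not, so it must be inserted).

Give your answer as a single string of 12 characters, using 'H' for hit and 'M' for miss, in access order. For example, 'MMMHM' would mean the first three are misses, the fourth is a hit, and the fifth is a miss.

Answer: MMMHMMHHMMHM

Derivation:
LRU simulation (capacity=3):
  1. access W: MISS. Cache (LRU->MRU): [W]
  2. access U: MISS. Cache (LRU->MRU): [W U]
  3. access J: MISS. Cache (LRU->MRU): [W U J]
  4. access J: HIT. Cache (LRU->MRU): [W U J]
  5. access B: MISS, evict W. Cache (LRU->MRU): [U J B]
  6. access P: MISS, evict U. Cache (LRU->MRU): [J B P]
  7. access B: HIT. Cache (LRU->MRU): [J P B]
  8. access P: HIT. Cache (LRU->MRU): [J B P]
  9. access E: MISS, evict J. Cache (LRU->MRU): [B P E]
  10. access Z: MISS, evict B. Cache (LRU->MRU): [P E Z]
  11. access P: HIT. Cache (LRU->MRU): [E Z P]
  12. access K: MISS, evict E. Cache (LRU->MRU): [Z P K]
Total: 4 hits, 8 misses, 5 evictions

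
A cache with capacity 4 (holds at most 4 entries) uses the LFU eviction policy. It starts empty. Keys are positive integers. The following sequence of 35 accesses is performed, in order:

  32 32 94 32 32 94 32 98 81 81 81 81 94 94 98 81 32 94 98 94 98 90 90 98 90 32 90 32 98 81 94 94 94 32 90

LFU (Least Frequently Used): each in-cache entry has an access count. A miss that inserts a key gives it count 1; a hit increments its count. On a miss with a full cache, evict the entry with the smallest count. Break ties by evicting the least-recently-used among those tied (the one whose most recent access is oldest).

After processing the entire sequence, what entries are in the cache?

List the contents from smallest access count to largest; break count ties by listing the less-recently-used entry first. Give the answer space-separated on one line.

LFU simulation (capacity=4):
  1. access 32: MISS. Cache: [32(c=1)]
  2. access 32: HIT, count now 2. Cache: [32(c=2)]
  3. access 94: MISS. Cache: [94(c=1) 32(c=2)]
  4. access 32: HIT, count now 3. Cache: [94(c=1) 32(c=3)]
  5. access 32: HIT, count now 4. Cache: [94(c=1) 32(c=4)]
  6. access 94: HIT, count now 2. Cache: [94(c=2) 32(c=4)]
  7. access 32: HIT, count now 5. Cache: [94(c=2) 32(c=5)]
  8. access 98: MISS. Cache: [98(c=1) 94(c=2) 32(c=5)]
  9. access 81: MISS. Cache: [98(c=1) 81(c=1) 94(c=2) 32(c=5)]
  10. access 81: HIT, count now 2. Cache: [98(c=1) 94(c=2) 81(c=2) 32(c=5)]
  11. access 81: HIT, count now 3. Cache: [98(c=1) 94(c=2) 81(c=3) 32(c=5)]
  12. access 81: HIT, count now 4. Cache: [98(c=1) 94(c=2) 81(c=4) 32(c=5)]
  13. access 94: HIT, count now 3. Cache: [98(c=1) 94(c=3) 81(c=4) 32(c=5)]
  14. access 94: HIT, count now 4. Cache: [98(c=1) 81(c=4) 94(c=4) 32(c=5)]
  15. access 98: HIT, count now 2. Cache: [98(c=2) 81(c=4) 94(c=4) 32(c=5)]
  16. access 81: HIT, count now 5. Cache: [98(c=2) 94(c=4) 32(c=5) 81(c=5)]
  17. access 32: HIT, count now 6. Cache: [98(c=2) 94(c=4) 81(c=5) 32(c=6)]
  18. access 94: HIT, count now 5. Cache: [98(c=2) 81(c=5) 94(c=5) 32(c=6)]
  19. access 98: HIT, count now 3. Cache: [98(c=3) 81(c=5) 94(c=5) 32(c=6)]
  20. access 94: HIT, count now 6. Cache: [98(c=3) 81(c=5) 32(c=6) 94(c=6)]
  21. access 98: HIT, count now 4. Cache: [98(c=4) 81(c=5) 32(c=6) 94(c=6)]
  22. access 90: MISS, evict 98(c=4). Cache: [90(c=1) 81(c=5) 32(c=6) 94(c=6)]
  23. access 90: HIT, count now 2. Cache: [90(c=2) 81(c=5) 32(c=6) 94(c=6)]
  24. access 98: MISS, evict 90(c=2). Cache: [98(c=1) 81(c=5) 32(c=6) 94(c=6)]
  25. access 90: MISS, evict 98(c=1). Cache: [90(c=1) 81(c=5) 32(c=6) 94(c=6)]
  26. access 32: HIT, count now 7. Cache: [90(c=1) 81(c=5) 94(c=6) 32(c=7)]
  27. access 90: HIT, count now 2. Cache: [90(c=2) 81(c=5) 94(c=6) 32(c=7)]
  28. access 32: HIT, count now 8. Cache: [90(c=2) 81(c=5) 94(c=6) 32(c=8)]
  29. access 98: MISS, evict 90(c=2). Cache: [98(c=1) 81(c=5) 94(c=6) 32(c=8)]
  30. access 81: HIT, count now 6. Cache: [98(c=1) 94(c=6) 81(c=6) 32(c=8)]
  31. access 94: HIT, count now 7. Cache: [98(c=1) 81(c=6) 94(c=7) 32(c=8)]
  32. access 94: HIT, count now 8. Cache: [98(c=1) 81(c=6) 32(c=8) 94(c=8)]
  33. access 94: HIT, count now 9. Cache: [98(c=1) 81(c=6) 32(c=8) 94(c=9)]
  34. access 32: HIT, count now 9. Cache: [98(c=1) 81(c=6) 94(c=9) 32(c=9)]
  35. access 90: MISS, evict 98(c=1). Cache: [90(c=1) 81(c=6) 94(c=9) 32(c=9)]
Total: 26 hits, 9 misses, 5 evictions

Answer: 90 81 94 32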